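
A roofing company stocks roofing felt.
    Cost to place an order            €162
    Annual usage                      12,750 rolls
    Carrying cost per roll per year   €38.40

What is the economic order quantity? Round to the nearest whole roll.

Optimal lot size Q* = (2 × 12,750 × €162 / €38.4)^½ ≈ 327.99

328 rolls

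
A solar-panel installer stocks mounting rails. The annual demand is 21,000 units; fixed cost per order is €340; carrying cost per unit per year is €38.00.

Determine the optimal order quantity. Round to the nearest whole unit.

EOQ = √(2DS/H) = √(2 × 21,000 × 340 / 38)
    = √(375,789.47) ≈ 613.02

613 units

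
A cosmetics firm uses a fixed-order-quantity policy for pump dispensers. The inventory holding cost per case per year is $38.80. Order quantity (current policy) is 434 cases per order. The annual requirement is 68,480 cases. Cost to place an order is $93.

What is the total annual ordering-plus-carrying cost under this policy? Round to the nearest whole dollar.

Ordering: D/Q × S = 68,480/434 × $93 = $14,674.29
Holding:  Q/2 × H = 434/2 × $38.8 = $8,419.60
Total = $14,674.29 + $8,419.60 = $23,093.89

$23,094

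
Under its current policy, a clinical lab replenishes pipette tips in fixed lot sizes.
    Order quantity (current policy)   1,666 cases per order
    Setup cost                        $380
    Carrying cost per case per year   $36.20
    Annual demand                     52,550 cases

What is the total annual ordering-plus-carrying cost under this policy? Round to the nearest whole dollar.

$42,141

Orders/yr = 52,550/1,666 = 31.543; ordering cost = 31.543 × $380 = $11,986.19
Average inventory = 1,666/2 = 833; holding cost = 833 × $36.2 = $30,154.60
Total = $11,986.19 + $30,154.60 = $42,140.79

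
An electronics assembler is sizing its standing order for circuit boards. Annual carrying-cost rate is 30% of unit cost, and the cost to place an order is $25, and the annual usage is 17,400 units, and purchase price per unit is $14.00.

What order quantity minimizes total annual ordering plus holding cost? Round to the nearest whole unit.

H = i·C = 0.3 × $14 = $4.2000 per unit-year
2DS/H = 2·17,400·25/4.2 = 207,142.86
EOQ = √207,142.86 ≈ 455.13

455 units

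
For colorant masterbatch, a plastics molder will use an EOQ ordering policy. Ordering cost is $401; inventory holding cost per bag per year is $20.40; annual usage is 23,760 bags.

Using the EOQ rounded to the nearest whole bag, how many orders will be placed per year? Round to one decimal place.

Optimal lot size Q* = (2 × 23,760 × $401 / $20.4)^½ ≈ 966.49 → Q = 966
N = D/Q = 23,760/966 ≈ 24.596 orders/yr

24.6 orders per year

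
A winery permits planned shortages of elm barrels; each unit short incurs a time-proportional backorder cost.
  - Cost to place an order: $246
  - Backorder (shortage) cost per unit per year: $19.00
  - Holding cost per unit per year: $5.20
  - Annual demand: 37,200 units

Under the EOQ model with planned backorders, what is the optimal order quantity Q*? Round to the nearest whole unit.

2,117 units

Q* = √(2DS/H) · √((H + b)/b)
   = √(2 × 37,200 × 246 / 5.2) · √((5.2 + 19) / 19)
   = 1,876.084 × 1.1286 ≈ 2,117.30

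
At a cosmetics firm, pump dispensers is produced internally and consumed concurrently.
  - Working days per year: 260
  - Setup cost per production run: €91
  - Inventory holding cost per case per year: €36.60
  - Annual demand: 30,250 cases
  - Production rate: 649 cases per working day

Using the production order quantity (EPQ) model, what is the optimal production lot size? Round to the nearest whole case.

d = 30,250/260 = 116.3462 cases/day;  effective holding cost H(1 − d/p) = 36.6·(1 − 116.3462/649) = 30.03872
Q* = √(2DS / H_eff) = √(2·30,250·91 / 30.03872) ≈ 428.11

428 cases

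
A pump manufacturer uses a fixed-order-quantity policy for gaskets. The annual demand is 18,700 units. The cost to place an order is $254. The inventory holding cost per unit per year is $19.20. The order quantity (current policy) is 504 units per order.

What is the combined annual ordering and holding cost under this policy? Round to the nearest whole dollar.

$14,263

Ordering: D/Q × S = 18,700/504 × $254 = $9,424.21
Holding:  Q/2 × H = 504/2 × $19.2 = $4,838.40
Total = $9,424.21 + $4,838.40 = $14,262.61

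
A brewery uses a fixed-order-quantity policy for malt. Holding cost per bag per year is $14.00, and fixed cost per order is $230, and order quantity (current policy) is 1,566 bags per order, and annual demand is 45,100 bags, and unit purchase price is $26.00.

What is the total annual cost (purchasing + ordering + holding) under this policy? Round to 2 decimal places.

Annual ordering cost = (D/Q)·S = (45,100/1,566) × 230 = $6,623.88
Annual holding cost  = (Q/2)·H = (1,566/2) × 14 = $10,962.00
Purchase cost = D·C = 45,100 × 26 = $1,172,600.00
Total = $6,623.88 + $10,962.00 + $1,172,600.00 = $1,190,185.88

$1,190,185.88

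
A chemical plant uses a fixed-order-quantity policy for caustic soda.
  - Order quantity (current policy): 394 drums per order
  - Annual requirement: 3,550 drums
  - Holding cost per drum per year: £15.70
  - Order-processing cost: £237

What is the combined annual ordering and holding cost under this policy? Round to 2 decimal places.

Orders/yr = 3,550/394 = 9.010; ordering cost = 9.010 × £237 = £2,135.41
Average inventory = 394/2 = 197; holding cost = 197 × £15.7 = £3,092.90
Total = £2,135.41 + £3,092.90 = £5,228.31

£5,228.31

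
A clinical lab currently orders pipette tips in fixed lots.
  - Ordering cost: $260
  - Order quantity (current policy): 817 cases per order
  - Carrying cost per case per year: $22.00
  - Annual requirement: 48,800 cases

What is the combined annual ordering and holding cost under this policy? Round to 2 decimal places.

$24,516.99

Orders/yr = 48,800/817 = 59.731; ordering cost = 59.731 × $260 = $15,529.99
Average inventory = 817/2 = 408.5; holding cost = 408.5 × $22 = $8,987.00
Total = $15,529.99 + $8,987.00 = $24,516.99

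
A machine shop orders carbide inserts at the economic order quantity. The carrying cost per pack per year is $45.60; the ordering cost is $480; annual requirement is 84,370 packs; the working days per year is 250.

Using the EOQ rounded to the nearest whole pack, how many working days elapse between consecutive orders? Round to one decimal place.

3.9 days

Optimal lot size Q* = (2 × 84,370 × $480 / $45.6)^½ ≈ 1,332.75 → Q = 1,333 packs
Days between orders = 250 / (D/Q) = 250 / 63.293 ≈ 3.950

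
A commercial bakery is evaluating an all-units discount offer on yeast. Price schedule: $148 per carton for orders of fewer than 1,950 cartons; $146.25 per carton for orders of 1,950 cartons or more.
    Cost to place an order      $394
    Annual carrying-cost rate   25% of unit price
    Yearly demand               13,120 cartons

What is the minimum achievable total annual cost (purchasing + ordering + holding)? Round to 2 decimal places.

H₁ = 25%×$148 = $37.0000;  H₂ = 25%×$146.25 = $36.5625
EOQ₁ = √(2×13,120×394/37.0000) = 528.60  (< 1,950, feasible at tier 1)
EOQ₂ = √(2×13,120×394/36.5625) = 531.76  (< 1,950 → use Q = 1,950 at tier-2 price)
TC(tier 1 (EOQ₁), Q≈528.6) = $1,961,318.29
TC(tier 2, Q≈1,950.0) = $1,957,099.35
Minimum at tier 2: $1,957,099.35

$1,957,099.35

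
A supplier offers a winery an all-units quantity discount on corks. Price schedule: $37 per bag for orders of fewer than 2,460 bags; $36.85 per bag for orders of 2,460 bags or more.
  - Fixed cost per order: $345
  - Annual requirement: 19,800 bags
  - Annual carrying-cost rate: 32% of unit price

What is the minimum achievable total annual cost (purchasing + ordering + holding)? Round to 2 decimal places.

$745,318.41

H₁ = 32%×$37 = $11.8400;  H₂ = 32%×$36.85 = $11.7920
EOQ₁ = √(2×19,800×345/11.8400) = 1,074.19  (< 2,460, feasible at tier 1)
EOQ₂ = √(2×19,800×345/11.7920) = 1,076.37  (< 2,460 → use Q = 2,460 at tier-2 price)
TC(tier 1 (EOQ₁), Q≈1,074.2) = $745,318.41
TC(tier 2, Q≈2,460.0) = $746,910.99
Minimum at tier 1 (EOQ₁): $745,318.41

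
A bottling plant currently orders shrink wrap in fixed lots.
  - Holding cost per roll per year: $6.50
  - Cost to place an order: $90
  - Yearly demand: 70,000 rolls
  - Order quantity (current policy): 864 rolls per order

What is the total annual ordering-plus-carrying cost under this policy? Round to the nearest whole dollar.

Orders/yr = 70,000/864 = 81.019; ordering cost = 81.019 × $90 = $7,291.67
Average inventory = 864/2 = 432; holding cost = 432 × $6.5 = $2,808.00
Total = $7,291.67 + $2,808.00 = $10,099.67

$10,100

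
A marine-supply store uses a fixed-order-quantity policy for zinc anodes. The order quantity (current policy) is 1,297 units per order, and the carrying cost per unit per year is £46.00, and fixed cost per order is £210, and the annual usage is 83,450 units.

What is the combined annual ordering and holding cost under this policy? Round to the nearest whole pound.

Ordering: D/Q × S = 83,450/1,297 × £210 = £13,511.57
Holding:  Q/2 × H = 1,297/2 × £46 = £29,831.00
Total = £13,511.57 + £29,831.00 = £43,342.57

£43,343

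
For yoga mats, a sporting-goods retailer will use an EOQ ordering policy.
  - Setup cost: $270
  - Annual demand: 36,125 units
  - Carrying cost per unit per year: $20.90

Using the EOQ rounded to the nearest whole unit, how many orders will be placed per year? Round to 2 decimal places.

2DS/H = 2·36,125·270/20.9 = 933,373.21
EOQ = √933,373.21 ≈ 966.11 → Q = 966
Orders per year = D/Q = 36,125 / 966 = 37.396

37.40 orders per year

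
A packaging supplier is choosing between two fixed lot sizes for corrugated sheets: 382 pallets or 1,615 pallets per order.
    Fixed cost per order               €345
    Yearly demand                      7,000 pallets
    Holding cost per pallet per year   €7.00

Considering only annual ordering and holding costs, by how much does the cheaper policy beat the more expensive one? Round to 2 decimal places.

€511.13

For each Q, cost = (D/Q)·S + (Q/2)·H.
TC(382) = (7,000/382)×345 + (382/2)×7 = €7,658.99
TC(1,615) = (7,000/1,615)×345 + (1,615/2)×7 = €7,147.86
|ΔTC| = |€7,658.99 − €7,147.86| = €511.13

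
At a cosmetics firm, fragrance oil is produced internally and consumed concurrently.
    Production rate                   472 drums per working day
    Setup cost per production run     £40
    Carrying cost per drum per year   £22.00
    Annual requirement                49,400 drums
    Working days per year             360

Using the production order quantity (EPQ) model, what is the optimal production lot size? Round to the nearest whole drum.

503 drums

Daily demand d = 49,400/360 = 137.222; p = 472; 1 − d/p = 0.70927
EPQ = √(2DS / (H(1 − d/p)))
    = √(2 × 49,400 × 40 / (22 × 0.70927)) ≈ 503.26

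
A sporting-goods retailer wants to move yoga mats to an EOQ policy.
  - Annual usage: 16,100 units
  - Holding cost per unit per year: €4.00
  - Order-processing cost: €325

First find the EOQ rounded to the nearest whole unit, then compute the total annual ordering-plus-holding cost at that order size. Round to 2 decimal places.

EOQ = √(2DS/H) = √(2 × 16,100 × 325 / 4)
    = √(2,616,250.00) ≈ 1,617.48 → Q = 1,617 units
Ordering: D/Q × S = 16,100/1,617 × €325 = €3,235.93
Holding:  Q/2 × H = 1,617/2 × €4 = €3,234.00
Total = €3,235.93 + €3,234.00 = €6,469.93

€6,469.93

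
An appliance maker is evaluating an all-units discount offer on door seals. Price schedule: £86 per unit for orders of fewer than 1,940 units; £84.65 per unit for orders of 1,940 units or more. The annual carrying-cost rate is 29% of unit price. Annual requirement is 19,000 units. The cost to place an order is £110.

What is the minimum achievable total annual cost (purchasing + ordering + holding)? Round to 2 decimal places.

H₁ = 29%×£86 = £24.9400;  H₂ = 29%×£84.65 = £24.5485
EOQ₁ = √(2×19,000×110/24.9400) = 409.39  (< 1,940, feasible at tier 1)
EOQ₂ = √(2×19,000×110/24.5485) = 412.64  (< 1,940 → use Q = 1,940 at tier-2 price)
TC(tier 1 (EOQ₁), Q≈409.4) = £1,644,210.25
TC(tier 2, Q≈1,940.0) = £1,633,239.36
Minimum at tier 2: £1,633,239.36

£1,633,239.36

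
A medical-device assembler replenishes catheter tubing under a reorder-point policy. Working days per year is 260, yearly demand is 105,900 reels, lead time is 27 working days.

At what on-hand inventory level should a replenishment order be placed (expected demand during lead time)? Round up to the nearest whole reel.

10,998 reels

Daily demand d = 105,900 / 260 = 407.308 reels/day
Demand during lead time = 407.308 × 27 = 10,997.31
Reorder point = 10,997.31 → round up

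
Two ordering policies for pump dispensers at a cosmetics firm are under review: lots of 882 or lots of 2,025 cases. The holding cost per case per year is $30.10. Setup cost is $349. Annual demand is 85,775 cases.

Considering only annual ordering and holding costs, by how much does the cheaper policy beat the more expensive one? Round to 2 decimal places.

$1,955.35

Annual cost at Q: ordering D·S/Q plus holding Q·H/2.
TC(882) = (85,775/882)×349 + (882/2)×30.1 = $47,214.55
TC(2,025) = (85,775/2,025)×349 + (2,025/2)×30.1 = $45,259.20
Cheaper: Q = 2,025.  Difference = $1,955.35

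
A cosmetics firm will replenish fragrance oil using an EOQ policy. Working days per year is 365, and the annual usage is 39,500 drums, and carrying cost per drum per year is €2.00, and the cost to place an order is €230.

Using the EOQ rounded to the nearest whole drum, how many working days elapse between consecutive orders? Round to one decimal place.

Optimal lot size Q* = (2 × 39,500 × €230 / €2)^½ ≈ 3,014.13 → Q = 3,014 drums
Days between orders = 365 / (D/Q) = 365 / 13.106 ≈ 27.851

27.9 days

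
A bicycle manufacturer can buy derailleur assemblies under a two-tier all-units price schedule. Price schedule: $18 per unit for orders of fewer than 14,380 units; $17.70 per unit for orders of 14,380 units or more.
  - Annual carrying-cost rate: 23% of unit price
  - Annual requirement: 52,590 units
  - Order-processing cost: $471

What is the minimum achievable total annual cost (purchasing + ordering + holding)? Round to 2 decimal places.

$960,941.13

H₁ = 23%×$18 = $4.1400;  H₂ = 23%×$17.70 = $4.0710
EOQ₁ = √(2×52,590×471/4.1400) = 3,459.21  (< 14,380, feasible at tier 1)
EOQ₂ = √(2×52,590×471/4.0710) = 3,488.40  (< 14,380 → use Q = 14,380 at tier-2 price)
TC(tier 1 (EOQ₁), Q≈3,459.2) = $960,941.13
TC(tier 2, Q≈14,380.0) = $961,836.01
Minimum at tier 1 (EOQ₁): $960,941.13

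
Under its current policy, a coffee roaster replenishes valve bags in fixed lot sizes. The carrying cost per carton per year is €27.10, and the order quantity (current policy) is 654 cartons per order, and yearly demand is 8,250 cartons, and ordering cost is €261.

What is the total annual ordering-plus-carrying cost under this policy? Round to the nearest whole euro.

Annual ordering cost = (D/Q)·S = (8,250/654) × 261 = €3,292.43
Annual holding cost  = (Q/2)·H = (654/2) × 27.1 = €8,861.70
Total = €3,292.43 + €8,861.70 = €12,154.13

€12,154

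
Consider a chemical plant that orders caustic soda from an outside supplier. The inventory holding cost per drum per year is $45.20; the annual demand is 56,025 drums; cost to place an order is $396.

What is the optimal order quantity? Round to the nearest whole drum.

991 drums

Optimal lot size Q* = (2 × 56,025 × $396 / $45.2)^½ ≈ 990.80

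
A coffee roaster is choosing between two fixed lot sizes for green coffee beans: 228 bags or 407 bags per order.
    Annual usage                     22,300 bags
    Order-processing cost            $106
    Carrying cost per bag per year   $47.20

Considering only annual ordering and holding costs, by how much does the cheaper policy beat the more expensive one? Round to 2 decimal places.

For each Q, cost = (D/Q)·S + (Q/2)·H.
TC(228) = (22,300/228)×106 + (228/2)×47.2 = $15,748.34
TC(407) = (22,300/407)×106 + (407/2)×47.2 = $15,413.06
|ΔTC| = |$15,748.34 − $15,413.06| = $335.28

$335.28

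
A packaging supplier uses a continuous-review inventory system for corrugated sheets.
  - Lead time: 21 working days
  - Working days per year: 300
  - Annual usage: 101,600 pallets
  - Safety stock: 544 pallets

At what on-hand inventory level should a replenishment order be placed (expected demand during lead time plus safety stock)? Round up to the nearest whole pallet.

7,656 pallets

Daily demand d = 101,600 / 300 = 338.667 pallets/day
Demand during lead time = 338.667 × 21 = 7,112.00
Reorder point = 7,112.00 + 544 = 7,656.00 → round up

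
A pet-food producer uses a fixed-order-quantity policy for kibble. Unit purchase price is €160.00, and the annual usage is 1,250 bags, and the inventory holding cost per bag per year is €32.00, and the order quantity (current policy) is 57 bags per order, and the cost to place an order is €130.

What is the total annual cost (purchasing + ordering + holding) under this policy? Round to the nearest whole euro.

Orders/yr = 1,250/57 = 21.930; ordering cost = 21.930 × €130 = €2,850.88
Average inventory = 57/2 = 28.5; holding cost = 28.5 × €32 = €912.00
Purchase cost = D·C = 1,250 × 160 = €200,000.00
Total = €2,850.88 + €912.00 + €200,000.00 = €203,762.88

€203,763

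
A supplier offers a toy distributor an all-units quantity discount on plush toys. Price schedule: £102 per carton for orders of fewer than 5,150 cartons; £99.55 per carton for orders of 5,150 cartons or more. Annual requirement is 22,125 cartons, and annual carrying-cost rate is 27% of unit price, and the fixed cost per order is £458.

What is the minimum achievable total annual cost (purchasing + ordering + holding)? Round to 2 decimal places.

H₁ = 27%×£102 = £27.5400;  H₂ = 27%×£99.55 = £26.8785
EOQ₁ = √(2×22,125×458/27.5400) = 857.84  (< 5,150, feasible at tier 1)
EOQ₂ = √(2×22,125×458/26.8785) = 868.33  (< 5,150 → use Q = 5,150 at tier-2 price)
TC(tier 1 (EOQ₁), Q≈857.8) = £2,280,374.97
TC(tier 2, Q≈5,150.0) = £2,273,723.51
Minimum at tier 2: £2,273,723.51

£2,273,723.51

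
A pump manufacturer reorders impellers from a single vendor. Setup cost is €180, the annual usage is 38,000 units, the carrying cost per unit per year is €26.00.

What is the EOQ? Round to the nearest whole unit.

Optimal lot size Q* = (2 × 38,000 × €180 / €26)^½ ≈ 725.36

725 units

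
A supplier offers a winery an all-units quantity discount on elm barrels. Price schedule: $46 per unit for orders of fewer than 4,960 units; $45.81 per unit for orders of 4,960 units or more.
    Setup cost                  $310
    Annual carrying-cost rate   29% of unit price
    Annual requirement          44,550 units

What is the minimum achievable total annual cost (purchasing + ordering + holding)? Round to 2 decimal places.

$2,068,495.42

H₁ = 29%×$46 = $13.3400;  H₂ = 29%×$45.81 = $13.2849
EOQ₁ = √(2×44,550×310/13.3400) = 1,438.94  (< 4,960, feasible at tier 1)
EOQ₂ = √(2×44,550×310/13.2849) = 1,441.92  (< 4,960 → use Q = 4,960 at tier-2 price)
TC(tier 1 (EOQ₁), Q≈1,438.9) = $2,068,495.42
TC(tier 2, Q≈4,960.0) = $2,076,566.43
Minimum at tier 1 (EOQ₁): $2,068,495.42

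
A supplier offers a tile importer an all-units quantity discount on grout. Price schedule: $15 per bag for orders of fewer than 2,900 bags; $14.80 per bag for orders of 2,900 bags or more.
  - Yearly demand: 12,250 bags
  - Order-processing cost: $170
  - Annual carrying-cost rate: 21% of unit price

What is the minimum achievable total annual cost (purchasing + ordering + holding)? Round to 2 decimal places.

$186,524.70

H₁ = 21%×$15 = $3.1500;  H₂ = 21%×$14.80 = $3.1080
EOQ₁ = √(2×12,250×170/3.1500) = 1,149.88  (< 2,900, feasible at tier 1)
EOQ₂ = √(2×12,250×170/3.1080) = 1,157.62  (< 2,900 → use Q = 2,900 at tier-2 price)
TC(tier 1 (EOQ₁), Q≈1,149.9) = $187,372.12
TC(tier 2, Q≈2,900.0) = $186,524.70
Minimum at tier 2: $186,524.70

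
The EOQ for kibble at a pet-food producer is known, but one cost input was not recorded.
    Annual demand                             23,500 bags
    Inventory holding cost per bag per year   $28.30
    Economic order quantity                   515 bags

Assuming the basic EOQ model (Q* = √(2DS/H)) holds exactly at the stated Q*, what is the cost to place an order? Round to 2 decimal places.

$159.70

From Q* = √(2DS/H) ⇒ Q*² = 2DS/H.
S = Q²H / (2D) = 515² × 28.3 / (2 × 23,500) = 159.6993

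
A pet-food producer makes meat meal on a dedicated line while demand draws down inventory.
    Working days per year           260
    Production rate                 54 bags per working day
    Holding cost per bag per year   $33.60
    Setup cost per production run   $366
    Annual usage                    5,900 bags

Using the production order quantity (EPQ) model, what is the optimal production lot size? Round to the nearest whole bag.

471 bags

d = 5,900/260 = 22.6923 bags/day;  effective holding cost H(1 − d/p) = 33.6·(1 − 22.6923/54) = 19.48034
Q* = √(2DS / H_eff) = √(2·5,900·366 / 19.48034) ≈ 470.85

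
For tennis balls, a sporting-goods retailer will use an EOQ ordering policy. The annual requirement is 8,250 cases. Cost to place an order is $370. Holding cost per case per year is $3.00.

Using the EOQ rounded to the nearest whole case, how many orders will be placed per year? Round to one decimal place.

5.8 orders per year

Q* = √(2·D·S / H) = √(2·8,250·370 / 3) = √2,035,000.0 ≈ 1,426.53 → Q = 1,427
N = D/Q = 8,250/1,427 ≈ 5.781 orders/yr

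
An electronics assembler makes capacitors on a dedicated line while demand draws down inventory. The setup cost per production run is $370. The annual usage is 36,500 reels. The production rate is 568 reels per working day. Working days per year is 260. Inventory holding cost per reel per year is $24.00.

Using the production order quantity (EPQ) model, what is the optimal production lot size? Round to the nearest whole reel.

1,223 reels

d = 36,500/260 = 140.3846 reels/day;  effective holding cost H(1 − d/p) = 24·(1 − 140.3846/568) = 18.06826
Q* = √(2DS / H_eff) = √(2·36,500·370 / 18.06826) ≈ 1,222.66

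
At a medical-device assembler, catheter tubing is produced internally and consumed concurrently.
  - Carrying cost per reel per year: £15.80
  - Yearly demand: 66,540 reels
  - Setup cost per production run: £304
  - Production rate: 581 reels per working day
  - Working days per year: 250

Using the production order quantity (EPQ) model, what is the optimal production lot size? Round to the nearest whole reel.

d = 66,540/250 = 266.1600 reels/day;  effective holding cost H(1 − d/p) = 15.8·(1 − 266.1600/581) = 8.56191
Q* = √(2DS / H_eff) = √(2·66,540·304 / 8.56191) ≈ 2,173.74

2,174 reels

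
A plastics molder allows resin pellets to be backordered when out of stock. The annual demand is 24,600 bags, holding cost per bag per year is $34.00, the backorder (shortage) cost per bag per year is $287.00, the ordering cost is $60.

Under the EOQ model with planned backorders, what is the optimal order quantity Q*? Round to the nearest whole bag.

Basic EOQ = √(2·24,600·60/34) = 294.658
Backorder adjustment √((H+b)/b) = √((34+287)/287) = 1.0576
Q* = 294.658 × 1.0576 ≈ 311.62

312 bags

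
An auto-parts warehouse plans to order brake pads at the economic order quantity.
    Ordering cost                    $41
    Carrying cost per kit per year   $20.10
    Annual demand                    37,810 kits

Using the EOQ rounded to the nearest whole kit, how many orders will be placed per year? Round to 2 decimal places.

Optimal lot size Q* = (2 × 37,810 × $41 / $20.1)^½ ≈ 392.75 → Q = 393
N = D/Q = 37,810/393 ≈ 96.209 orders/yr

96.21 orders per year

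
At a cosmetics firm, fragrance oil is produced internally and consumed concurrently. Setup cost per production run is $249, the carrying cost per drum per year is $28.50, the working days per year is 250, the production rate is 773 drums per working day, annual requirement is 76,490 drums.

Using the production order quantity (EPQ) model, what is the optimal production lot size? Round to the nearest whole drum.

Daily demand d = 76,490/250 = 305.960; p = 773; 1 − d/p = 0.60419
EPQ = √(2DS / (H(1 − d/p)))
    = √(2 × 76,490 × 249 / (28.5 × 0.60419)) ≈ 1,487.33

1,487 drums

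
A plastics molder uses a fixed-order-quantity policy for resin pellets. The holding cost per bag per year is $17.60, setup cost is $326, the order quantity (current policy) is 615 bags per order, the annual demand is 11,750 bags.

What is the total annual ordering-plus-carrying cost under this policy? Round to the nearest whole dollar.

Orders/yr = 11,750/615 = 19.106; ordering cost = 19.106 × $326 = $6,228.46
Average inventory = 615/2 = 307.5; holding cost = 307.5 × $17.6 = $5,412.00
Total = $6,228.46 + $5,412.00 = $11,640.46

$11,640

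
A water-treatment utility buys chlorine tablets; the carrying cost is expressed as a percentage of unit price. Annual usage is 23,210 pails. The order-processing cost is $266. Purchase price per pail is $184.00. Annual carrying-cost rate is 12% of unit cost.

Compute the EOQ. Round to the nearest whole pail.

748 pails

Carrying cost H = $184 × 12% = $22.0800/pail/yr
Optimal lot size Q* = (2 × 23,210 × $266 / $22.08)^½ ≈ 747.81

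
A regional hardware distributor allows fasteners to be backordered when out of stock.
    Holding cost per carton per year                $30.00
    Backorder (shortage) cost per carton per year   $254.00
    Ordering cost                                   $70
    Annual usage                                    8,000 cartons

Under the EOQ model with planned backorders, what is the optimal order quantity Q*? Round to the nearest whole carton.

Basic EOQ = √(2·8,000·70/30) = 193.218
Backorder adjustment √((H+b)/b) = √((30+254)/254) = 1.0574
Q* = 193.218 × 1.0574 ≈ 204.31

204 cartons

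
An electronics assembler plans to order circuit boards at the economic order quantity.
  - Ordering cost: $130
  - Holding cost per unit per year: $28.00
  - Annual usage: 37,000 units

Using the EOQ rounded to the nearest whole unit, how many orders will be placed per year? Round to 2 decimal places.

63.14 orders per year

2DS/H = 2·37,000·130/28 = 343,571.43
EOQ = √343,571.43 ≈ 586.15 → Q = 586
Orders per year = D/Q = 37,000 / 586 = 63.140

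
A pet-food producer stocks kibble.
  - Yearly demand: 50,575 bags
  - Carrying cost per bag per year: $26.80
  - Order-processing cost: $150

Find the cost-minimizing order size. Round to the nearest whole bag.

752 bags

Q* = √(2·D·S / H) = √(2·50,575·150 / 26.8) = √566,138.1 ≈ 752.42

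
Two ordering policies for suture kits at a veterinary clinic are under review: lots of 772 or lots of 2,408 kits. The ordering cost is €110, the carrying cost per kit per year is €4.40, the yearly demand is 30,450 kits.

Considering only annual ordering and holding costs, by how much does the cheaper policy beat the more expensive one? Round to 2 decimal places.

TC(Q) = (D/Q)S + (Q/2)H
TC(772) = (30,450/772)×110 + (772/2)×4.4 = €6,037.13
TC(2,408) = (30,450/2,408)×110 + (2,408/2)×4.4 = €6,688.59
|ΔTC| = |€6,037.13 − €6,688.59| = €651.46

€651.46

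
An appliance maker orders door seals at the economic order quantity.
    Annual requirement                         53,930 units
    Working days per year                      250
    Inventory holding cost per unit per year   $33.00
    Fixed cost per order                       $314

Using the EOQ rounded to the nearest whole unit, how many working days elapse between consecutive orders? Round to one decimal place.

Q* = √(2·D·S / H) = √(2·53,930·314 / 33) = √1,026,304.2 ≈ 1,013.07 → Q = 1,013 units
Days between orders = 250 / (D/Q) = 250 / 53.238 ≈ 4.696

4.7 days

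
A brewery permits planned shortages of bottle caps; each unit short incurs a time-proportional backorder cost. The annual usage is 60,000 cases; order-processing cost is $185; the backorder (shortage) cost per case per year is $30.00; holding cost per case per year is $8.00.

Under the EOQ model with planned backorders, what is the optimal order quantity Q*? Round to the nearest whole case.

Basic EOQ = √(2·60,000·185/8) = 1,665.833
Backorder adjustment √((H+b)/b) = √((8+30)/30) = 1.1255
Q* = 1,665.833 × 1.1255 ≈ 1,874.83

1,875 cases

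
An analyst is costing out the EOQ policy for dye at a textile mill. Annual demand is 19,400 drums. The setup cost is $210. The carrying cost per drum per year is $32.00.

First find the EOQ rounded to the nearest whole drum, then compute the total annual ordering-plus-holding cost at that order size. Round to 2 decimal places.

Q* = √(2·D·S / H) = √(2·19,400·210 / 32) = √254,625.0 ≈ 504.60 → Q = 505 drums
Annual ordering cost = (D/Q)·S = (19,400/505) × 210 = $8,067.33
Annual holding cost  = (Q/2)·H = (505/2) × 32 = $8,080.00
Total = $8,067.33 + $8,080.00 = $16,147.33

$16,147.33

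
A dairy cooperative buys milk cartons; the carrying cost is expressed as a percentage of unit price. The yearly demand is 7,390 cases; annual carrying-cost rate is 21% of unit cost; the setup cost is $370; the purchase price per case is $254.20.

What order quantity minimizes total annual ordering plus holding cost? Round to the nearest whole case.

H = i·C = 0.21 × $254.2 = $53.3820 per case-year
Optimal lot size Q* = (2 × 7,390 × $370 / $53.382)^½ ≈ 320.07

320 cases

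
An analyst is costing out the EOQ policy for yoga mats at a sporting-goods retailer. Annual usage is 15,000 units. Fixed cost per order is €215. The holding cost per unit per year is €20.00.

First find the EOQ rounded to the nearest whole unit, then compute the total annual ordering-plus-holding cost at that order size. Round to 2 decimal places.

€11,357.82

Optimal lot size Q* = (2 × 15,000 × €215 / €20)^½ ≈ 567.89 → Q = 568 units
Ordering: D/Q × S = 15,000/568 × €215 = €5,677.82
Holding:  Q/2 × H = 568/2 × €20 = €5,680.00
Total = €5,677.82 + €5,680.00 = €11,357.82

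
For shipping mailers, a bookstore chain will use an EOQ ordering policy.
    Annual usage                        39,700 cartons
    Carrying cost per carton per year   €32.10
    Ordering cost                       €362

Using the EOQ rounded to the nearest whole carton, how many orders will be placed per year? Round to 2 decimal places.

2DS/H = 2·39,700·362/32.1 = 895,414.33
EOQ = √895,414.33 ≈ 946.26 → Q = 946
Orders per year = D/Q = 39,700 / 946 = 41.966

41.97 orders per year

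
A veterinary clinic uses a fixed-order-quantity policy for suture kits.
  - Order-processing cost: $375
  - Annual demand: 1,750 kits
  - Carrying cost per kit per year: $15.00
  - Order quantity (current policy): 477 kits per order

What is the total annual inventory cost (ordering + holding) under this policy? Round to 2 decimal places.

Ordering: D/Q × S = 1,750/477 × $375 = $1,375.79
Holding:  Q/2 × H = 477/2 × $15 = $3,577.50
Total = $1,375.79 + $3,577.50 = $4,953.29

$4,953.29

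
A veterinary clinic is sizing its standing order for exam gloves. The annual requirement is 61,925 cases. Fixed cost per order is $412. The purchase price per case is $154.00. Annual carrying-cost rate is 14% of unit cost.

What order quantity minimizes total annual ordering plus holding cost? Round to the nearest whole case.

H = i·C = 0.14 × $154 = $21.5600 per case-year
EOQ = √(2DS/H) = √(2 × 61,925 × 412 / 21.56)
    = √(2,366,706.86) ≈ 1,538.41

1,538 cases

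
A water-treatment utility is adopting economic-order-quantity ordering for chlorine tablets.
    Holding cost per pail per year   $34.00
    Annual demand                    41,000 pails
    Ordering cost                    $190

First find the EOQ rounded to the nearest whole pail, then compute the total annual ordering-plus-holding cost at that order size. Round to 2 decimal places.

2DS/H = 2·41,000·190/34 = 458,235.29
EOQ = √458,235.29 ≈ 676.93 → Q = 677 pails
Orders/yr = 41,000/677 = 60.561; ordering cost = 60.561 × $190 = $11,506.65
Average inventory = 677/2 = 338.5; holding cost = 338.5 × $34 = $11,509.00
Total = $11,506.65 + $11,509.00 = $23,015.65

$23,015.65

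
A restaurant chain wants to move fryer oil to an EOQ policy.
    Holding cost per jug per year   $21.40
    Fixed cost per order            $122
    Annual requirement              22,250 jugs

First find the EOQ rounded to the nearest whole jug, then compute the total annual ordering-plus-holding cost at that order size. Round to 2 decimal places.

$10,778.71

EOQ = √(2DS/H) = √(2 × 22,250 × 122 / 21.4)
    = √(253,691.59) ≈ 503.68 → Q = 504 jugs
Orders/yr = 22,250/504 = 44.147; ordering cost = 44.147 × $122 = $5,385.91
Average inventory = 504/2 = 252; holding cost = 252 × $21.4 = $5,392.80
Total = $5,385.91 + $5,392.80 = $10,778.71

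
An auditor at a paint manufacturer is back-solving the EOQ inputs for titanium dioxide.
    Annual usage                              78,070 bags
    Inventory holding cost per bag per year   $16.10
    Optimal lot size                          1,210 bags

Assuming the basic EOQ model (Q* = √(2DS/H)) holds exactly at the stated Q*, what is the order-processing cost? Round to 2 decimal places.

$150.97

Since Q* = (2DS/H)^½, squaring gives Q*²·H = 2DS.
S = Q²H / (2D) = 1,210² × 16.1 / (2 × 78,070) = 150.9671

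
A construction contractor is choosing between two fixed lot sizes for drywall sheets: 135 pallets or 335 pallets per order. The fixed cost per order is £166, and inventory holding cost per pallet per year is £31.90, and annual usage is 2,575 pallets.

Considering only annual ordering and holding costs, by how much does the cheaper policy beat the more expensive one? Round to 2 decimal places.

TC(Q) = (D/Q)S + (Q/2)H
TC(135) = (2,575/135)×166 + (135/2)×31.9 = £5,319.55
TC(335) = (2,575/335)×166 + (335/2)×31.9 = £6,619.22
Lots of 135 are cheaper by £1,299.67.

£1,299.67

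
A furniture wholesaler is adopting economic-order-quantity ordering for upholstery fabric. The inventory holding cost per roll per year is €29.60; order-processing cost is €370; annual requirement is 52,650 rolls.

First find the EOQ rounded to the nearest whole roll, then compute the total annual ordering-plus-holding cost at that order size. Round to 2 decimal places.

€33,959.47

2DS/H = 2·52,650·370/29.6 = 1,316,250.00
EOQ = √1,316,250.00 ≈ 1,147.28 → Q = 1,147 rolls
Annual ordering cost = (D/Q)·S = (52,650/1,147) × 370 = €16,983.87
Annual holding cost  = (Q/2)·H = (1,147/2) × 29.6 = €16,975.60
Total = €16,983.87 + €16,975.60 = €33,959.47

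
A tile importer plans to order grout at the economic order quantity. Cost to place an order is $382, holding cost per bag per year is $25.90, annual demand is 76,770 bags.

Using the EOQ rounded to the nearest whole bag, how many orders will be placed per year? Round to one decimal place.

51.0 orders per year

2DS/H = 2·76,770·382/25.9 = 2,264,566.80
EOQ = √2,264,566.80 ≈ 1,504.85 → Q = 1,505
Orders per year = D/Q = 76,770 / 1,505 = 51.010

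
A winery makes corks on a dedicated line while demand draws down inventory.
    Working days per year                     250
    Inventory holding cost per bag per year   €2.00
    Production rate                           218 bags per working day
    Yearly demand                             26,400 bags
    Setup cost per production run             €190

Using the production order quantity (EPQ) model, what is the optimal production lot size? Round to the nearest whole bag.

3,119 bags

Daily demand d = 26,400/250 = 105.600; p = 218; 1 − d/p = 0.51560
EPQ = √(2DS / (H(1 − d/p)))
    = √(2 × 26,400 × 190 / (2 × 0.51560)) ≈ 3,119.06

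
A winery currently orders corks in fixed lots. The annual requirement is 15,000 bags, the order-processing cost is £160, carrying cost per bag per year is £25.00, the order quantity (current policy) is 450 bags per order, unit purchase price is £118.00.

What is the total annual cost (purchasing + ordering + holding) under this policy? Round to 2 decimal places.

Orders/yr = 15,000/450 = 33.333; ordering cost = 33.333 × £160 = £5,333.33
Average inventory = 450/2 = 225; holding cost = 225 × £25 = £5,625.00
Purchase cost = D·C = 15,000 × 118 = £1,770,000.00
Total = £5,333.33 + £5,625.00 + £1,770,000.00 = £1,780,958.33

£1,780,958.33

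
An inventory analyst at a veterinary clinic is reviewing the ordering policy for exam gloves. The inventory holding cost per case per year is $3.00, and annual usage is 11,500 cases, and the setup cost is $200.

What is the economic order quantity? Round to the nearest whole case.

1,238 cases

Q* = √(2·D·S / H) = √(2·11,500·200 / 3) = √1,533,333.3 ≈ 1,238.28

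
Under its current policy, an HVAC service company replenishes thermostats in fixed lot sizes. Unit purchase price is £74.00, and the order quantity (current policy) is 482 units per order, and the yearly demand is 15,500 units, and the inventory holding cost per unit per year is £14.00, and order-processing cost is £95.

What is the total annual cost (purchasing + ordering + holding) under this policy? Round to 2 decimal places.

£1,153,428.98

Annual ordering cost = (D/Q)·S = (15,500/482) × 95 = £3,054.98
Annual holding cost  = (Q/2)·H = (482/2) × 14 = £3,374.00
Purchase cost = D·C = 15,500 × 74 = £1,147,000.00
Total = £3,054.98 + £3,374.00 + £1,147,000.00 = £1,153,428.98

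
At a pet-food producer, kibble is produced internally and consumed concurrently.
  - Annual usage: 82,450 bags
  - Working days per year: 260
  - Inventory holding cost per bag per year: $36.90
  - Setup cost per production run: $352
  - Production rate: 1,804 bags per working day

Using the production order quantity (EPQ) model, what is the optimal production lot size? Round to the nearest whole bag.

1,381 bags

Daily demand d = 82,450/260 = 317.115; p = 1804; 1 − d/p = 0.82422
EPQ = √(2DS / (H(1 − d/p)))
    = √(2 × 82,450 × 352 / (36.9 × 0.82422)) ≈ 1,381.49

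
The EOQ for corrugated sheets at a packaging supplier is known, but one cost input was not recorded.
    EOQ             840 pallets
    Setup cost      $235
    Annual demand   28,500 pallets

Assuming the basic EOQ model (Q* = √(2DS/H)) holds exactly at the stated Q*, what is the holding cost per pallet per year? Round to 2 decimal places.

$18.98

Since Q* = (2DS/H)^½, squaring gives Q*²·H = 2DS.
H = 2DS / Q² = 2 × 28,500 × 235 / 840² = 18.9838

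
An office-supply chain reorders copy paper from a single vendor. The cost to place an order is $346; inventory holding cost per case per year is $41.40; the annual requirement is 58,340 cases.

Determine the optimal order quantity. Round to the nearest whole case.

2DS/H = 2·58,340·346/41.4 = 975,151.69
EOQ = √975,151.69 ≈ 987.50

987 cases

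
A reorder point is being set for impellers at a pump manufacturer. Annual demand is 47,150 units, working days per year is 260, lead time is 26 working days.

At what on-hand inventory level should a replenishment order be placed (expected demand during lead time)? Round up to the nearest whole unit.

Daily demand d = 47,150 / 260 = 181.346 units/day
Demand during lead time = 181.346 × 26 = 4,715.00
Reorder point = 4,715.00 → round up

4,715 units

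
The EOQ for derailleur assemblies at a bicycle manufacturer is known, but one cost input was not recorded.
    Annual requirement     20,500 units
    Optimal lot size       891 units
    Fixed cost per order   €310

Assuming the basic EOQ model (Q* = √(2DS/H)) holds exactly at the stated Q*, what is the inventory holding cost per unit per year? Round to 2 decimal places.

Since Q* = (2DS/H)^½, squaring gives Q*²·H = 2DS.
H = 2DS / Q² = 2 × 20,500 × 310 / 891² = 16.0100

€16.01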